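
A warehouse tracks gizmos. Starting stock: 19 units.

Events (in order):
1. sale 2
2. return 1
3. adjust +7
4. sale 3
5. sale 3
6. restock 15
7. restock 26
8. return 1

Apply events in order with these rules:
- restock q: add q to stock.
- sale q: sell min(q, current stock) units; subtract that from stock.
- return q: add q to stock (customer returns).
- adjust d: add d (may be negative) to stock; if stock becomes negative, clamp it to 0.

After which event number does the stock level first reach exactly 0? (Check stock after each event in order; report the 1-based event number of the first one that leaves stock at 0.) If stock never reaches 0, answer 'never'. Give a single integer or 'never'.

Processing events:
Start: stock = 19
  Event 1 (sale 2): sell min(2,19)=2. stock: 19 - 2 = 17. total_sold = 2
  Event 2 (return 1): 17 + 1 = 18
  Event 3 (adjust +7): 18 + 7 = 25
  Event 4 (sale 3): sell min(3,25)=3. stock: 25 - 3 = 22. total_sold = 5
  Event 5 (sale 3): sell min(3,22)=3. stock: 22 - 3 = 19. total_sold = 8
  Event 6 (restock 15): 19 + 15 = 34
  Event 7 (restock 26): 34 + 26 = 60
  Event 8 (return 1): 60 + 1 = 61
Final: stock = 61, total_sold = 8

Stock never reaches 0.

Answer: never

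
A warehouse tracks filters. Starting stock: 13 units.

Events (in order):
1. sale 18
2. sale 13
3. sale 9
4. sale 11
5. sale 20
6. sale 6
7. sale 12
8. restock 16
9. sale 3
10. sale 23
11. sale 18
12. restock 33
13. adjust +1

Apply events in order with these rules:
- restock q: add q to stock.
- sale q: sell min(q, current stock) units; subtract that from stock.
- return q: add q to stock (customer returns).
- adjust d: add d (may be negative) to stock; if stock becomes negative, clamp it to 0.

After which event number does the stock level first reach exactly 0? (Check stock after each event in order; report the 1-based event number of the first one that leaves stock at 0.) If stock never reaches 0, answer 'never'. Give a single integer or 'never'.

Processing events:
Start: stock = 13
  Event 1 (sale 18): sell min(18,13)=13. stock: 13 - 13 = 0. total_sold = 13
  Event 2 (sale 13): sell min(13,0)=0. stock: 0 - 0 = 0. total_sold = 13
  Event 3 (sale 9): sell min(9,0)=0. stock: 0 - 0 = 0. total_sold = 13
  Event 4 (sale 11): sell min(11,0)=0. stock: 0 - 0 = 0. total_sold = 13
  Event 5 (sale 20): sell min(20,0)=0. stock: 0 - 0 = 0. total_sold = 13
  Event 6 (sale 6): sell min(6,0)=0. stock: 0 - 0 = 0. total_sold = 13
  Event 7 (sale 12): sell min(12,0)=0. stock: 0 - 0 = 0. total_sold = 13
  Event 8 (restock 16): 0 + 16 = 16
  Event 9 (sale 3): sell min(3,16)=3. stock: 16 - 3 = 13. total_sold = 16
  Event 10 (sale 23): sell min(23,13)=13. stock: 13 - 13 = 0. total_sold = 29
  Event 11 (sale 18): sell min(18,0)=0. stock: 0 - 0 = 0. total_sold = 29
  Event 12 (restock 33): 0 + 33 = 33
  Event 13 (adjust +1): 33 + 1 = 34
Final: stock = 34, total_sold = 29

First zero at event 1.

Answer: 1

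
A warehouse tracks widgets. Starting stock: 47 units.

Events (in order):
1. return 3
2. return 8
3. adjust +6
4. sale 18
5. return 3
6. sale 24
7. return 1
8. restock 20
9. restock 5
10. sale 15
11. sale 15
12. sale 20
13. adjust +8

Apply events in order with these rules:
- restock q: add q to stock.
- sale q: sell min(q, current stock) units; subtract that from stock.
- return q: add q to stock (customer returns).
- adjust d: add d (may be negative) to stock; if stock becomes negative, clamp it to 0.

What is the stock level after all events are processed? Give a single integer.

Answer: 9

Derivation:
Processing events:
Start: stock = 47
  Event 1 (return 3): 47 + 3 = 50
  Event 2 (return 8): 50 + 8 = 58
  Event 3 (adjust +6): 58 + 6 = 64
  Event 4 (sale 18): sell min(18,64)=18. stock: 64 - 18 = 46. total_sold = 18
  Event 5 (return 3): 46 + 3 = 49
  Event 6 (sale 24): sell min(24,49)=24. stock: 49 - 24 = 25. total_sold = 42
  Event 7 (return 1): 25 + 1 = 26
  Event 8 (restock 20): 26 + 20 = 46
  Event 9 (restock 5): 46 + 5 = 51
  Event 10 (sale 15): sell min(15,51)=15. stock: 51 - 15 = 36. total_sold = 57
  Event 11 (sale 15): sell min(15,36)=15. stock: 36 - 15 = 21. total_sold = 72
  Event 12 (sale 20): sell min(20,21)=20. stock: 21 - 20 = 1. total_sold = 92
  Event 13 (adjust +8): 1 + 8 = 9
Final: stock = 9, total_sold = 92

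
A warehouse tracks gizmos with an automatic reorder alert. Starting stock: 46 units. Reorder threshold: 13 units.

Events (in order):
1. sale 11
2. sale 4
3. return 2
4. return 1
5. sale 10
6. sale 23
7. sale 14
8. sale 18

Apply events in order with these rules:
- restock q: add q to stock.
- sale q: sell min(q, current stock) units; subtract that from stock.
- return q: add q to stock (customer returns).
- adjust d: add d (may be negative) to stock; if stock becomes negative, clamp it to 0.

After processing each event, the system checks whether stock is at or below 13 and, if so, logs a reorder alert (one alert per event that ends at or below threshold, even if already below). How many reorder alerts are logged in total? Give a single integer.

Answer: 3

Derivation:
Processing events:
Start: stock = 46
  Event 1 (sale 11): sell min(11,46)=11. stock: 46 - 11 = 35. total_sold = 11
  Event 2 (sale 4): sell min(4,35)=4. stock: 35 - 4 = 31. total_sold = 15
  Event 3 (return 2): 31 + 2 = 33
  Event 4 (return 1): 33 + 1 = 34
  Event 5 (sale 10): sell min(10,34)=10. stock: 34 - 10 = 24. total_sold = 25
  Event 6 (sale 23): sell min(23,24)=23. stock: 24 - 23 = 1. total_sold = 48
  Event 7 (sale 14): sell min(14,1)=1. stock: 1 - 1 = 0. total_sold = 49
  Event 8 (sale 18): sell min(18,0)=0. stock: 0 - 0 = 0. total_sold = 49
Final: stock = 0, total_sold = 49

Checking against threshold 13:
  After event 1: stock=35 > 13
  After event 2: stock=31 > 13
  After event 3: stock=33 > 13
  After event 4: stock=34 > 13
  After event 5: stock=24 > 13
  After event 6: stock=1 <= 13 -> ALERT
  After event 7: stock=0 <= 13 -> ALERT
  After event 8: stock=0 <= 13 -> ALERT
Alert events: [6, 7, 8]. Count = 3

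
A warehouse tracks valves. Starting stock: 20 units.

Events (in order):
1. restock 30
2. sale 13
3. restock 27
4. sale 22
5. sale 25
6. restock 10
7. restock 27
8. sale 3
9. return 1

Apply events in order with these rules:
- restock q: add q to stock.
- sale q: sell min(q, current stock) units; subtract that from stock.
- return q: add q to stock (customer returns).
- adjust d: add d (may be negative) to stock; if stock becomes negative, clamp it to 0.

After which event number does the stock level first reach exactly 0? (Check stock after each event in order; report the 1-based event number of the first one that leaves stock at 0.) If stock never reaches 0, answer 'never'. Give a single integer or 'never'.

Answer: never

Derivation:
Processing events:
Start: stock = 20
  Event 1 (restock 30): 20 + 30 = 50
  Event 2 (sale 13): sell min(13,50)=13. stock: 50 - 13 = 37. total_sold = 13
  Event 3 (restock 27): 37 + 27 = 64
  Event 4 (sale 22): sell min(22,64)=22. stock: 64 - 22 = 42. total_sold = 35
  Event 5 (sale 25): sell min(25,42)=25. stock: 42 - 25 = 17. total_sold = 60
  Event 6 (restock 10): 17 + 10 = 27
  Event 7 (restock 27): 27 + 27 = 54
  Event 8 (sale 3): sell min(3,54)=3. stock: 54 - 3 = 51. total_sold = 63
  Event 9 (return 1): 51 + 1 = 52
Final: stock = 52, total_sold = 63

Stock never reaches 0.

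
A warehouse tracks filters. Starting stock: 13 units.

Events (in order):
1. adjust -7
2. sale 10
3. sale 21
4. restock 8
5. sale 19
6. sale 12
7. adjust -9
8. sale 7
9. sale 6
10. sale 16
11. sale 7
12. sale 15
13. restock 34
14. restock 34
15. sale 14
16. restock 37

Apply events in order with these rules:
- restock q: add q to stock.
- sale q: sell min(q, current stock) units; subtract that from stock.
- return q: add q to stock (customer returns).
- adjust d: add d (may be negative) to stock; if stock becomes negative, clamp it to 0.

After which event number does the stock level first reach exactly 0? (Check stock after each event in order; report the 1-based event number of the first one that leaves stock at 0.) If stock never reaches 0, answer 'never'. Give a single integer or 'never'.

Processing events:
Start: stock = 13
  Event 1 (adjust -7): 13 + -7 = 6
  Event 2 (sale 10): sell min(10,6)=6. stock: 6 - 6 = 0. total_sold = 6
  Event 3 (sale 21): sell min(21,0)=0. stock: 0 - 0 = 0. total_sold = 6
  Event 4 (restock 8): 0 + 8 = 8
  Event 5 (sale 19): sell min(19,8)=8. stock: 8 - 8 = 0. total_sold = 14
  Event 6 (sale 12): sell min(12,0)=0. stock: 0 - 0 = 0. total_sold = 14
  Event 7 (adjust -9): 0 + -9 = 0 (clamped to 0)
  Event 8 (sale 7): sell min(7,0)=0. stock: 0 - 0 = 0. total_sold = 14
  Event 9 (sale 6): sell min(6,0)=0. stock: 0 - 0 = 0. total_sold = 14
  Event 10 (sale 16): sell min(16,0)=0. stock: 0 - 0 = 0. total_sold = 14
  Event 11 (sale 7): sell min(7,0)=0. stock: 0 - 0 = 0. total_sold = 14
  Event 12 (sale 15): sell min(15,0)=0. stock: 0 - 0 = 0. total_sold = 14
  Event 13 (restock 34): 0 + 34 = 34
  Event 14 (restock 34): 34 + 34 = 68
  Event 15 (sale 14): sell min(14,68)=14. stock: 68 - 14 = 54. total_sold = 28
  Event 16 (restock 37): 54 + 37 = 91
Final: stock = 91, total_sold = 28

First zero at event 2.

Answer: 2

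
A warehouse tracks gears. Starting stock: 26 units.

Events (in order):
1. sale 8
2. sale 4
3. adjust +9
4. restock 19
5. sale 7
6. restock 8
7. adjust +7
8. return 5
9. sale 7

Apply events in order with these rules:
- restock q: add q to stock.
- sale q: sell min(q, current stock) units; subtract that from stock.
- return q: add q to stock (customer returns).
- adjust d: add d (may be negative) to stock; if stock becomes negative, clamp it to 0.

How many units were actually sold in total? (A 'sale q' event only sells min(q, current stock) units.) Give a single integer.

Processing events:
Start: stock = 26
  Event 1 (sale 8): sell min(8,26)=8. stock: 26 - 8 = 18. total_sold = 8
  Event 2 (sale 4): sell min(4,18)=4. stock: 18 - 4 = 14. total_sold = 12
  Event 3 (adjust +9): 14 + 9 = 23
  Event 4 (restock 19): 23 + 19 = 42
  Event 5 (sale 7): sell min(7,42)=7. stock: 42 - 7 = 35. total_sold = 19
  Event 6 (restock 8): 35 + 8 = 43
  Event 7 (adjust +7): 43 + 7 = 50
  Event 8 (return 5): 50 + 5 = 55
  Event 9 (sale 7): sell min(7,55)=7. stock: 55 - 7 = 48. total_sold = 26
Final: stock = 48, total_sold = 26

Answer: 26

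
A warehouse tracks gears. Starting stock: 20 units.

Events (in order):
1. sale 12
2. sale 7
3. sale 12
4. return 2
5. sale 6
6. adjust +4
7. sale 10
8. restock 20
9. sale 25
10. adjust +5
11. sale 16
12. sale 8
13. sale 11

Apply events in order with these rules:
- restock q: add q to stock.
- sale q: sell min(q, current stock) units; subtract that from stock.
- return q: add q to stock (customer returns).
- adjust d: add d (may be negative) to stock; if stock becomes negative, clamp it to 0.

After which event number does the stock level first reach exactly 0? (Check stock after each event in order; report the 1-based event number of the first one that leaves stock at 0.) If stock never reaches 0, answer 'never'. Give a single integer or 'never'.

Answer: 3

Derivation:
Processing events:
Start: stock = 20
  Event 1 (sale 12): sell min(12,20)=12. stock: 20 - 12 = 8. total_sold = 12
  Event 2 (sale 7): sell min(7,8)=7. stock: 8 - 7 = 1. total_sold = 19
  Event 3 (sale 12): sell min(12,1)=1. stock: 1 - 1 = 0. total_sold = 20
  Event 4 (return 2): 0 + 2 = 2
  Event 5 (sale 6): sell min(6,2)=2. stock: 2 - 2 = 0. total_sold = 22
  Event 6 (adjust +4): 0 + 4 = 4
  Event 7 (sale 10): sell min(10,4)=4. stock: 4 - 4 = 0. total_sold = 26
  Event 8 (restock 20): 0 + 20 = 20
  Event 9 (sale 25): sell min(25,20)=20. stock: 20 - 20 = 0. total_sold = 46
  Event 10 (adjust +5): 0 + 5 = 5
  Event 11 (sale 16): sell min(16,5)=5. stock: 5 - 5 = 0. total_sold = 51
  Event 12 (sale 8): sell min(8,0)=0. stock: 0 - 0 = 0. total_sold = 51
  Event 13 (sale 11): sell min(11,0)=0. stock: 0 - 0 = 0. total_sold = 51
Final: stock = 0, total_sold = 51

First zero at event 3.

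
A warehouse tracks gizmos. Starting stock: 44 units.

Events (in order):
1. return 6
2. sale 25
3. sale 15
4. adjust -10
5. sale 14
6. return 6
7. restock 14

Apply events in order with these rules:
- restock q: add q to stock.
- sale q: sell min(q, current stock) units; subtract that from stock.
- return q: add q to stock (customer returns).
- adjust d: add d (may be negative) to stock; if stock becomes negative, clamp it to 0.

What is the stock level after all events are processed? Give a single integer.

Processing events:
Start: stock = 44
  Event 1 (return 6): 44 + 6 = 50
  Event 2 (sale 25): sell min(25,50)=25. stock: 50 - 25 = 25. total_sold = 25
  Event 3 (sale 15): sell min(15,25)=15. stock: 25 - 15 = 10. total_sold = 40
  Event 4 (adjust -10): 10 + -10 = 0
  Event 5 (sale 14): sell min(14,0)=0. stock: 0 - 0 = 0. total_sold = 40
  Event 6 (return 6): 0 + 6 = 6
  Event 7 (restock 14): 6 + 14 = 20
Final: stock = 20, total_sold = 40

Answer: 20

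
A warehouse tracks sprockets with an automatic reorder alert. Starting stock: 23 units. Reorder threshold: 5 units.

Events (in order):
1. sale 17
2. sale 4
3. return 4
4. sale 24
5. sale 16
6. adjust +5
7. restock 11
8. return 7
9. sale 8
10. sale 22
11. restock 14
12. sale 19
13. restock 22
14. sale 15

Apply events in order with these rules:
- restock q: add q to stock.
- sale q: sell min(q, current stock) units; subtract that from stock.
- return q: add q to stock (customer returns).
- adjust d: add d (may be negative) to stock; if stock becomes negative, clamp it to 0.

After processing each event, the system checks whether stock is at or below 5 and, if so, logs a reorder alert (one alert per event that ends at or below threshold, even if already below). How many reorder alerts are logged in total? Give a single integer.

Answer: 6

Derivation:
Processing events:
Start: stock = 23
  Event 1 (sale 17): sell min(17,23)=17. stock: 23 - 17 = 6. total_sold = 17
  Event 2 (sale 4): sell min(4,6)=4. stock: 6 - 4 = 2. total_sold = 21
  Event 3 (return 4): 2 + 4 = 6
  Event 4 (sale 24): sell min(24,6)=6. stock: 6 - 6 = 0. total_sold = 27
  Event 5 (sale 16): sell min(16,0)=0. stock: 0 - 0 = 0. total_sold = 27
  Event 6 (adjust +5): 0 + 5 = 5
  Event 7 (restock 11): 5 + 11 = 16
  Event 8 (return 7): 16 + 7 = 23
  Event 9 (sale 8): sell min(8,23)=8. stock: 23 - 8 = 15. total_sold = 35
  Event 10 (sale 22): sell min(22,15)=15. stock: 15 - 15 = 0. total_sold = 50
  Event 11 (restock 14): 0 + 14 = 14
  Event 12 (sale 19): sell min(19,14)=14. stock: 14 - 14 = 0. total_sold = 64
  Event 13 (restock 22): 0 + 22 = 22
  Event 14 (sale 15): sell min(15,22)=15. stock: 22 - 15 = 7. total_sold = 79
Final: stock = 7, total_sold = 79

Checking against threshold 5:
  After event 1: stock=6 > 5
  After event 2: stock=2 <= 5 -> ALERT
  After event 3: stock=6 > 5
  After event 4: stock=0 <= 5 -> ALERT
  After event 5: stock=0 <= 5 -> ALERT
  After event 6: stock=5 <= 5 -> ALERT
  After event 7: stock=16 > 5
  After event 8: stock=23 > 5
  After event 9: stock=15 > 5
  After event 10: stock=0 <= 5 -> ALERT
  After event 11: stock=14 > 5
  After event 12: stock=0 <= 5 -> ALERT
  After event 13: stock=22 > 5
  After event 14: stock=7 > 5
Alert events: [2, 4, 5, 6, 10, 12]. Count = 6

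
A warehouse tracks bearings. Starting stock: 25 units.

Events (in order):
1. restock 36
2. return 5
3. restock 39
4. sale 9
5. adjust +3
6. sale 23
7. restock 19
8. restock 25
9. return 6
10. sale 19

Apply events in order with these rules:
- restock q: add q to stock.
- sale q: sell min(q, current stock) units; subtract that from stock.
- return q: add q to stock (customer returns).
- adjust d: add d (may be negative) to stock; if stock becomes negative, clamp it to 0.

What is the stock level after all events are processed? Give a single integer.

Answer: 107

Derivation:
Processing events:
Start: stock = 25
  Event 1 (restock 36): 25 + 36 = 61
  Event 2 (return 5): 61 + 5 = 66
  Event 3 (restock 39): 66 + 39 = 105
  Event 4 (sale 9): sell min(9,105)=9. stock: 105 - 9 = 96. total_sold = 9
  Event 5 (adjust +3): 96 + 3 = 99
  Event 6 (sale 23): sell min(23,99)=23. stock: 99 - 23 = 76. total_sold = 32
  Event 7 (restock 19): 76 + 19 = 95
  Event 8 (restock 25): 95 + 25 = 120
  Event 9 (return 6): 120 + 6 = 126
  Event 10 (sale 19): sell min(19,126)=19. stock: 126 - 19 = 107. total_sold = 51
Final: stock = 107, total_sold = 51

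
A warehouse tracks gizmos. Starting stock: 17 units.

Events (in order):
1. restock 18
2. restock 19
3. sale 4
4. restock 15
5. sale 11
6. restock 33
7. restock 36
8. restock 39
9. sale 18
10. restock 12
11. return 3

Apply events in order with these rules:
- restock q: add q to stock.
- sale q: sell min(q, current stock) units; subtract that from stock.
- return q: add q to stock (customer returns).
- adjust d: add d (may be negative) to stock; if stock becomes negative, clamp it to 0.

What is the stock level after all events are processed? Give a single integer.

Answer: 159

Derivation:
Processing events:
Start: stock = 17
  Event 1 (restock 18): 17 + 18 = 35
  Event 2 (restock 19): 35 + 19 = 54
  Event 3 (sale 4): sell min(4,54)=4. stock: 54 - 4 = 50. total_sold = 4
  Event 4 (restock 15): 50 + 15 = 65
  Event 5 (sale 11): sell min(11,65)=11. stock: 65 - 11 = 54. total_sold = 15
  Event 6 (restock 33): 54 + 33 = 87
  Event 7 (restock 36): 87 + 36 = 123
  Event 8 (restock 39): 123 + 39 = 162
  Event 9 (sale 18): sell min(18,162)=18. stock: 162 - 18 = 144. total_sold = 33
  Event 10 (restock 12): 144 + 12 = 156
  Event 11 (return 3): 156 + 3 = 159
Final: stock = 159, total_sold = 33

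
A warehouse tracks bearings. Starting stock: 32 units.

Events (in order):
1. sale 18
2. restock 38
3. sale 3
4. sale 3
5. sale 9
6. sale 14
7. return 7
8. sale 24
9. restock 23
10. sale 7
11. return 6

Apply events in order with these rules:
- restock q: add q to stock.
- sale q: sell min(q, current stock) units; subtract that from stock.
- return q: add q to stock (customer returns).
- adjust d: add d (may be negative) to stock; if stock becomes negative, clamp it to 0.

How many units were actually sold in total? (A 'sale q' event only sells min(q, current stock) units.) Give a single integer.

Processing events:
Start: stock = 32
  Event 1 (sale 18): sell min(18,32)=18. stock: 32 - 18 = 14. total_sold = 18
  Event 2 (restock 38): 14 + 38 = 52
  Event 3 (sale 3): sell min(3,52)=3. stock: 52 - 3 = 49. total_sold = 21
  Event 4 (sale 3): sell min(3,49)=3. stock: 49 - 3 = 46. total_sold = 24
  Event 5 (sale 9): sell min(9,46)=9. stock: 46 - 9 = 37. total_sold = 33
  Event 6 (sale 14): sell min(14,37)=14. stock: 37 - 14 = 23. total_sold = 47
  Event 7 (return 7): 23 + 7 = 30
  Event 8 (sale 24): sell min(24,30)=24. stock: 30 - 24 = 6. total_sold = 71
  Event 9 (restock 23): 6 + 23 = 29
  Event 10 (sale 7): sell min(7,29)=7. stock: 29 - 7 = 22. total_sold = 78
  Event 11 (return 6): 22 + 6 = 28
Final: stock = 28, total_sold = 78

Answer: 78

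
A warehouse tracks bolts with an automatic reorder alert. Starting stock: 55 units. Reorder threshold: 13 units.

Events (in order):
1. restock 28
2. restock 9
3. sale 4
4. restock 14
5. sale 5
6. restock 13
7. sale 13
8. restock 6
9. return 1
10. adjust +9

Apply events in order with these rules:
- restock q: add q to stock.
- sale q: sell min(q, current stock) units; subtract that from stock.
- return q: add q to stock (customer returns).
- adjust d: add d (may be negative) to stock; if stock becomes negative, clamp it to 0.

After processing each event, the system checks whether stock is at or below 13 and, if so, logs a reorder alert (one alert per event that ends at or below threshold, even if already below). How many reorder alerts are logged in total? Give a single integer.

Processing events:
Start: stock = 55
  Event 1 (restock 28): 55 + 28 = 83
  Event 2 (restock 9): 83 + 9 = 92
  Event 3 (sale 4): sell min(4,92)=4. stock: 92 - 4 = 88. total_sold = 4
  Event 4 (restock 14): 88 + 14 = 102
  Event 5 (sale 5): sell min(5,102)=5. stock: 102 - 5 = 97. total_sold = 9
  Event 6 (restock 13): 97 + 13 = 110
  Event 7 (sale 13): sell min(13,110)=13. stock: 110 - 13 = 97. total_sold = 22
  Event 8 (restock 6): 97 + 6 = 103
  Event 9 (return 1): 103 + 1 = 104
  Event 10 (adjust +9): 104 + 9 = 113
Final: stock = 113, total_sold = 22

Checking against threshold 13:
  After event 1: stock=83 > 13
  After event 2: stock=92 > 13
  After event 3: stock=88 > 13
  After event 4: stock=102 > 13
  After event 5: stock=97 > 13
  After event 6: stock=110 > 13
  After event 7: stock=97 > 13
  After event 8: stock=103 > 13
  After event 9: stock=104 > 13
  After event 10: stock=113 > 13
Alert events: []. Count = 0

Answer: 0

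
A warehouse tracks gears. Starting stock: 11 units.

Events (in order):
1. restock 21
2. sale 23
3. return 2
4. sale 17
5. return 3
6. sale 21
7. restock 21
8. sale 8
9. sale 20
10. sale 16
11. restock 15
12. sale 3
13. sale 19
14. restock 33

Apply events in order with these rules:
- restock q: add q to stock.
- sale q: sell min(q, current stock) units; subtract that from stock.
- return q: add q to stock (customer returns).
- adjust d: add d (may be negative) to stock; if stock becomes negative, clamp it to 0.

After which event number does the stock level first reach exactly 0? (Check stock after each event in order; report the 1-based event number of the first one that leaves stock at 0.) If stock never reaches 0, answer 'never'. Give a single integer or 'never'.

Processing events:
Start: stock = 11
  Event 1 (restock 21): 11 + 21 = 32
  Event 2 (sale 23): sell min(23,32)=23. stock: 32 - 23 = 9. total_sold = 23
  Event 3 (return 2): 9 + 2 = 11
  Event 4 (sale 17): sell min(17,11)=11. stock: 11 - 11 = 0. total_sold = 34
  Event 5 (return 3): 0 + 3 = 3
  Event 6 (sale 21): sell min(21,3)=3. stock: 3 - 3 = 0. total_sold = 37
  Event 7 (restock 21): 0 + 21 = 21
  Event 8 (sale 8): sell min(8,21)=8. stock: 21 - 8 = 13. total_sold = 45
  Event 9 (sale 20): sell min(20,13)=13. stock: 13 - 13 = 0. total_sold = 58
  Event 10 (sale 16): sell min(16,0)=0. stock: 0 - 0 = 0. total_sold = 58
  Event 11 (restock 15): 0 + 15 = 15
  Event 12 (sale 3): sell min(3,15)=3. stock: 15 - 3 = 12. total_sold = 61
  Event 13 (sale 19): sell min(19,12)=12. stock: 12 - 12 = 0. total_sold = 73
  Event 14 (restock 33): 0 + 33 = 33
Final: stock = 33, total_sold = 73

First zero at event 4.

Answer: 4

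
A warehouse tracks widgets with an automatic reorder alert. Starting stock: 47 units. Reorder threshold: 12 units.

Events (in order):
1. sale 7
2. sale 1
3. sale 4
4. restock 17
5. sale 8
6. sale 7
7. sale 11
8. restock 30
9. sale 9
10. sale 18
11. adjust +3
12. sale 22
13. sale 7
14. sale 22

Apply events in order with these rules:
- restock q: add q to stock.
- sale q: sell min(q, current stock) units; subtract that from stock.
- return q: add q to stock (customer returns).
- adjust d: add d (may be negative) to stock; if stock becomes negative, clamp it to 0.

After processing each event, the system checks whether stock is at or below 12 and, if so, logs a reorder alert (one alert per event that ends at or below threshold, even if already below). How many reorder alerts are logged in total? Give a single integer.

Processing events:
Start: stock = 47
  Event 1 (sale 7): sell min(7,47)=7. stock: 47 - 7 = 40. total_sold = 7
  Event 2 (sale 1): sell min(1,40)=1. stock: 40 - 1 = 39. total_sold = 8
  Event 3 (sale 4): sell min(4,39)=4. stock: 39 - 4 = 35. total_sold = 12
  Event 4 (restock 17): 35 + 17 = 52
  Event 5 (sale 8): sell min(8,52)=8. stock: 52 - 8 = 44. total_sold = 20
  Event 6 (sale 7): sell min(7,44)=7. stock: 44 - 7 = 37. total_sold = 27
  Event 7 (sale 11): sell min(11,37)=11. stock: 37 - 11 = 26. total_sold = 38
  Event 8 (restock 30): 26 + 30 = 56
  Event 9 (sale 9): sell min(9,56)=9. stock: 56 - 9 = 47. total_sold = 47
  Event 10 (sale 18): sell min(18,47)=18. stock: 47 - 18 = 29. total_sold = 65
  Event 11 (adjust +3): 29 + 3 = 32
  Event 12 (sale 22): sell min(22,32)=22. stock: 32 - 22 = 10. total_sold = 87
  Event 13 (sale 7): sell min(7,10)=7. stock: 10 - 7 = 3. total_sold = 94
  Event 14 (sale 22): sell min(22,3)=3. stock: 3 - 3 = 0. total_sold = 97
Final: stock = 0, total_sold = 97

Checking against threshold 12:
  After event 1: stock=40 > 12
  After event 2: stock=39 > 12
  After event 3: stock=35 > 12
  After event 4: stock=52 > 12
  After event 5: stock=44 > 12
  After event 6: stock=37 > 12
  After event 7: stock=26 > 12
  After event 8: stock=56 > 12
  After event 9: stock=47 > 12
  After event 10: stock=29 > 12
  After event 11: stock=32 > 12
  After event 12: stock=10 <= 12 -> ALERT
  After event 13: stock=3 <= 12 -> ALERT
  After event 14: stock=0 <= 12 -> ALERT
Alert events: [12, 13, 14]. Count = 3

Answer: 3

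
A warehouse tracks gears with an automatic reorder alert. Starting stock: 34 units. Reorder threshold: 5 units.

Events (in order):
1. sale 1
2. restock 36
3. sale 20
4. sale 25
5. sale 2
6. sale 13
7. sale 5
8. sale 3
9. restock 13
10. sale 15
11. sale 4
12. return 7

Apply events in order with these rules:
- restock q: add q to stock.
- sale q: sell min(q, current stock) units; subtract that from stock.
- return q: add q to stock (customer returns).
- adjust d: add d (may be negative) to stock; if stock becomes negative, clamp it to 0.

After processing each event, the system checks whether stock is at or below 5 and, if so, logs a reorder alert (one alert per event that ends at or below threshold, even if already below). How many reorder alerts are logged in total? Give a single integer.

Answer: 4

Derivation:
Processing events:
Start: stock = 34
  Event 1 (sale 1): sell min(1,34)=1. stock: 34 - 1 = 33. total_sold = 1
  Event 2 (restock 36): 33 + 36 = 69
  Event 3 (sale 20): sell min(20,69)=20. stock: 69 - 20 = 49. total_sold = 21
  Event 4 (sale 25): sell min(25,49)=25. stock: 49 - 25 = 24. total_sold = 46
  Event 5 (sale 2): sell min(2,24)=2. stock: 24 - 2 = 22. total_sold = 48
  Event 6 (sale 13): sell min(13,22)=13. stock: 22 - 13 = 9. total_sold = 61
  Event 7 (sale 5): sell min(5,9)=5. stock: 9 - 5 = 4. total_sold = 66
  Event 8 (sale 3): sell min(3,4)=3. stock: 4 - 3 = 1. total_sold = 69
  Event 9 (restock 13): 1 + 13 = 14
  Event 10 (sale 15): sell min(15,14)=14. stock: 14 - 14 = 0. total_sold = 83
  Event 11 (sale 4): sell min(4,0)=0. stock: 0 - 0 = 0. total_sold = 83
  Event 12 (return 7): 0 + 7 = 7
Final: stock = 7, total_sold = 83

Checking against threshold 5:
  After event 1: stock=33 > 5
  After event 2: stock=69 > 5
  After event 3: stock=49 > 5
  After event 4: stock=24 > 5
  After event 5: stock=22 > 5
  After event 6: stock=9 > 5
  After event 7: stock=4 <= 5 -> ALERT
  After event 8: stock=1 <= 5 -> ALERT
  After event 9: stock=14 > 5
  After event 10: stock=0 <= 5 -> ALERT
  After event 11: stock=0 <= 5 -> ALERT
  After event 12: stock=7 > 5
Alert events: [7, 8, 10, 11]. Count = 4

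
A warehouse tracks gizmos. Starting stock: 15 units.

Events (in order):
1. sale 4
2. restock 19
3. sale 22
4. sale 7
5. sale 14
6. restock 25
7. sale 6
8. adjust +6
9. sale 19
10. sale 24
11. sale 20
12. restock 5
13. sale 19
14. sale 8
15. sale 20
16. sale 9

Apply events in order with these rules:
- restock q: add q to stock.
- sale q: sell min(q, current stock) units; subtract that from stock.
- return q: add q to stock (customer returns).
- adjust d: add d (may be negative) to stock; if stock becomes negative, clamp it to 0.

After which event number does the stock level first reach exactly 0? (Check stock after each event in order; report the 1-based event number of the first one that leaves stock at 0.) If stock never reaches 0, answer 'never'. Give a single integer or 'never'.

Answer: 5

Derivation:
Processing events:
Start: stock = 15
  Event 1 (sale 4): sell min(4,15)=4. stock: 15 - 4 = 11. total_sold = 4
  Event 2 (restock 19): 11 + 19 = 30
  Event 3 (sale 22): sell min(22,30)=22. stock: 30 - 22 = 8. total_sold = 26
  Event 4 (sale 7): sell min(7,8)=7. stock: 8 - 7 = 1. total_sold = 33
  Event 5 (sale 14): sell min(14,1)=1. stock: 1 - 1 = 0. total_sold = 34
  Event 6 (restock 25): 0 + 25 = 25
  Event 7 (sale 6): sell min(6,25)=6. stock: 25 - 6 = 19. total_sold = 40
  Event 8 (adjust +6): 19 + 6 = 25
  Event 9 (sale 19): sell min(19,25)=19. stock: 25 - 19 = 6. total_sold = 59
  Event 10 (sale 24): sell min(24,6)=6. stock: 6 - 6 = 0. total_sold = 65
  Event 11 (sale 20): sell min(20,0)=0. stock: 0 - 0 = 0. total_sold = 65
  Event 12 (restock 5): 0 + 5 = 5
  Event 13 (sale 19): sell min(19,5)=5. stock: 5 - 5 = 0. total_sold = 70
  Event 14 (sale 8): sell min(8,0)=0. stock: 0 - 0 = 0. total_sold = 70
  Event 15 (sale 20): sell min(20,0)=0. stock: 0 - 0 = 0. total_sold = 70
  Event 16 (sale 9): sell min(9,0)=0. stock: 0 - 0 = 0. total_sold = 70
Final: stock = 0, total_sold = 70

First zero at event 5.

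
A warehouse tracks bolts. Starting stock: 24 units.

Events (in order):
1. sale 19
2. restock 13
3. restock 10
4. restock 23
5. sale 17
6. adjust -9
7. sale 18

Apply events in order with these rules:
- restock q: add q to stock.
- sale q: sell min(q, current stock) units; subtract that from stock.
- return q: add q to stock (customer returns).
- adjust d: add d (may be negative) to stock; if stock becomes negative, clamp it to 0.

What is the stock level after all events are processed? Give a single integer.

Answer: 7

Derivation:
Processing events:
Start: stock = 24
  Event 1 (sale 19): sell min(19,24)=19. stock: 24 - 19 = 5. total_sold = 19
  Event 2 (restock 13): 5 + 13 = 18
  Event 3 (restock 10): 18 + 10 = 28
  Event 4 (restock 23): 28 + 23 = 51
  Event 5 (sale 17): sell min(17,51)=17. stock: 51 - 17 = 34. total_sold = 36
  Event 6 (adjust -9): 34 + -9 = 25
  Event 7 (sale 18): sell min(18,25)=18. stock: 25 - 18 = 7. total_sold = 54
Final: stock = 7, total_sold = 54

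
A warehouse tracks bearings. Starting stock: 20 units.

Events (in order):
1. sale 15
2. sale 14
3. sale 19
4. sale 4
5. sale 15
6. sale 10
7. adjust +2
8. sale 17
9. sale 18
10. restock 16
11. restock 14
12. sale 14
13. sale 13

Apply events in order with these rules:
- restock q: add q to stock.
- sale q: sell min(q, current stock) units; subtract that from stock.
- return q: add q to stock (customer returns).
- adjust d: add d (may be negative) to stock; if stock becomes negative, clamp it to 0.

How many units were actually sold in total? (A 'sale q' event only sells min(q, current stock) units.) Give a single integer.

Processing events:
Start: stock = 20
  Event 1 (sale 15): sell min(15,20)=15. stock: 20 - 15 = 5. total_sold = 15
  Event 2 (sale 14): sell min(14,5)=5. stock: 5 - 5 = 0. total_sold = 20
  Event 3 (sale 19): sell min(19,0)=0. stock: 0 - 0 = 0. total_sold = 20
  Event 4 (sale 4): sell min(4,0)=0. stock: 0 - 0 = 0. total_sold = 20
  Event 5 (sale 15): sell min(15,0)=0. stock: 0 - 0 = 0. total_sold = 20
  Event 6 (sale 10): sell min(10,0)=0. stock: 0 - 0 = 0. total_sold = 20
  Event 7 (adjust +2): 0 + 2 = 2
  Event 8 (sale 17): sell min(17,2)=2. stock: 2 - 2 = 0. total_sold = 22
  Event 9 (sale 18): sell min(18,0)=0. stock: 0 - 0 = 0. total_sold = 22
  Event 10 (restock 16): 0 + 16 = 16
  Event 11 (restock 14): 16 + 14 = 30
  Event 12 (sale 14): sell min(14,30)=14. stock: 30 - 14 = 16. total_sold = 36
  Event 13 (sale 13): sell min(13,16)=13. stock: 16 - 13 = 3. total_sold = 49
Final: stock = 3, total_sold = 49

Answer: 49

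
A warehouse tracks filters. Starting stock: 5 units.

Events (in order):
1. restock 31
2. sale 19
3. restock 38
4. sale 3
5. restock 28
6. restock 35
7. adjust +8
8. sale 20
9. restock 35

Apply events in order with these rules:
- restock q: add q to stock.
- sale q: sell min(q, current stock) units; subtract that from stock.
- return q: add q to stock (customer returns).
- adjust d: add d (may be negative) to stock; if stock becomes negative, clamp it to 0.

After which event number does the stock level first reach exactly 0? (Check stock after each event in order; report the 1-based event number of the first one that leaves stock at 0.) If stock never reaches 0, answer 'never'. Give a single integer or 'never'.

Answer: never

Derivation:
Processing events:
Start: stock = 5
  Event 1 (restock 31): 5 + 31 = 36
  Event 2 (sale 19): sell min(19,36)=19. stock: 36 - 19 = 17. total_sold = 19
  Event 3 (restock 38): 17 + 38 = 55
  Event 4 (sale 3): sell min(3,55)=3. stock: 55 - 3 = 52. total_sold = 22
  Event 5 (restock 28): 52 + 28 = 80
  Event 6 (restock 35): 80 + 35 = 115
  Event 7 (adjust +8): 115 + 8 = 123
  Event 8 (sale 20): sell min(20,123)=20. stock: 123 - 20 = 103. total_sold = 42
  Event 9 (restock 35): 103 + 35 = 138
Final: stock = 138, total_sold = 42

Stock never reaches 0.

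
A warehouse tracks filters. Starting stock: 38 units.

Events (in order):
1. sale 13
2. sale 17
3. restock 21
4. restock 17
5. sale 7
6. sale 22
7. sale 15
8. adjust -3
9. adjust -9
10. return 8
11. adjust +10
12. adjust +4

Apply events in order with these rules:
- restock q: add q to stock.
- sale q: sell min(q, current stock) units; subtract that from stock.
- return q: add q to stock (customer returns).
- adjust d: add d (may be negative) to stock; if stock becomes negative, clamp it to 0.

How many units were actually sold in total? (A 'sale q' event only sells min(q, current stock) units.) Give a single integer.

Processing events:
Start: stock = 38
  Event 1 (sale 13): sell min(13,38)=13. stock: 38 - 13 = 25. total_sold = 13
  Event 2 (sale 17): sell min(17,25)=17. stock: 25 - 17 = 8. total_sold = 30
  Event 3 (restock 21): 8 + 21 = 29
  Event 4 (restock 17): 29 + 17 = 46
  Event 5 (sale 7): sell min(7,46)=7. stock: 46 - 7 = 39. total_sold = 37
  Event 6 (sale 22): sell min(22,39)=22. stock: 39 - 22 = 17. total_sold = 59
  Event 7 (sale 15): sell min(15,17)=15. stock: 17 - 15 = 2. total_sold = 74
  Event 8 (adjust -3): 2 + -3 = 0 (clamped to 0)
  Event 9 (adjust -9): 0 + -9 = 0 (clamped to 0)
  Event 10 (return 8): 0 + 8 = 8
  Event 11 (adjust +10): 8 + 10 = 18
  Event 12 (adjust +4): 18 + 4 = 22
Final: stock = 22, total_sold = 74

Answer: 74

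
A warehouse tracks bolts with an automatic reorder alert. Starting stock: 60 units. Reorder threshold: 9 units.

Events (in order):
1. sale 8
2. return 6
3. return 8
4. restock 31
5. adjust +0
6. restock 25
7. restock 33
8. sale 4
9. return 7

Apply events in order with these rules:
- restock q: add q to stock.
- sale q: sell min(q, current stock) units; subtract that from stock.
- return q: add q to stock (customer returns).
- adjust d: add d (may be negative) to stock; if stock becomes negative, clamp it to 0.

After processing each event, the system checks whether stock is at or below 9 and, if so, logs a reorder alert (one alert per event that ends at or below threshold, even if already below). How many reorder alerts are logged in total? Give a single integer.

Processing events:
Start: stock = 60
  Event 1 (sale 8): sell min(8,60)=8. stock: 60 - 8 = 52. total_sold = 8
  Event 2 (return 6): 52 + 6 = 58
  Event 3 (return 8): 58 + 8 = 66
  Event 4 (restock 31): 66 + 31 = 97
  Event 5 (adjust +0): 97 + 0 = 97
  Event 6 (restock 25): 97 + 25 = 122
  Event 7 (restock 33): 122 + 33 = 155
  Event 8 (sale 4): sell min(4,155)=4. stock: 155 - 4 = 151. total_sold = 12
  Event 9 (return 7): 151 + 7 = 158
Final: stock = 158, total_sold = 12

Checking against threshold 9:
  After event 1: stock=52 > 9
  After event 2: stock=58 > 9
  After event 3: stock=66 > 9
  After event 4: stock=97 > 9
  After event 5: stock=97 > 9
  After event 6: stock=122 > 9
  After event 7: stock=155 > 9
  After event 8: stock=151 > 9
  After event 9: stock=158 > 9
Alert events: []. Count = 0

Answer: 0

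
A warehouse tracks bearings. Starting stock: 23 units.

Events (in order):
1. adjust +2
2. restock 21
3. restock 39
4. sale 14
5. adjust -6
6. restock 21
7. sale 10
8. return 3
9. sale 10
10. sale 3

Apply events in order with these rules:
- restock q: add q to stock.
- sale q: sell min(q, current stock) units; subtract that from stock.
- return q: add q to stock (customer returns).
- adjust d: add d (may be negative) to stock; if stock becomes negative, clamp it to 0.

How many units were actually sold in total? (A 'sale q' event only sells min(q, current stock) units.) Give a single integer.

Processing events:
Start: stock = 23
  Event 1 (adjust +2): 23 + 2 = 25
  Event 2 (restock 21): 25 + 21 = 46
  Event 3 (restock 39): 46 + 39 = 85
  Event 4 (sale 14): sell min(14,85)=14. stock: 85 - 14 = 71. total_sold = 14
  Event 5 (adjust -6): 71 + -6 = 65
  Event 6 (restock 21): 65 + 21 = 86
  Event 7 (sale 10): sell min(10,86)=10. stock: 86 - 10 = 76. total_sold = 24
  Event 8 (return 3): 76 + 3 = 79
  Event 9 (sale 10): sell min(10,79)=10. stock: 79 - 10 = 69. total_sold = 34
  Event 10 (sale 3): sell min(3,69)=3. stock: 69 - 3 = 66. total_sold = 37
Final: stock = 66, total_sold = 37

Answer: 37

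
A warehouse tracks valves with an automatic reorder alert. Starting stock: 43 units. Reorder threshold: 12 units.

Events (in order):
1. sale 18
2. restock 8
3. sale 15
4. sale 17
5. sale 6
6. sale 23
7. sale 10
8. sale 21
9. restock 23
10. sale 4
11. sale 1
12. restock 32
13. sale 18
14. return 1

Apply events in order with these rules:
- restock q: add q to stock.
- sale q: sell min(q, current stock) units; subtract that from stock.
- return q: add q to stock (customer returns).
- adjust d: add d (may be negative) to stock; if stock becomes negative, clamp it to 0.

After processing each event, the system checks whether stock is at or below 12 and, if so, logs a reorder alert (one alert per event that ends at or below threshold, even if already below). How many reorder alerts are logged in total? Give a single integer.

Processing events:
Start: stock = 43
  Event 1 (sale 18): sell min(18,43)=18. stock: 43 - 18 = 25. total_sold = 18
  Event 2 (restock 8): 25 + 8 = 33
  Event 3 (sale 15): sell min(15,33)=15. stock: 33 - 15 = 18. total_sold = 33
  Event 4 (sale 17): sell min(17,18)=17. stock: 18 - 17 = 1. total_sold = 50
  Event 5 (sale 6): sell min(6,1)=1. stock: 1 - 1 = 0. total_sold = 51
  Event 6 (sale 23): sell min(23,0)=0. stock: 0 - 0 = 0. total_sold = 51
  Event 7 (sale 10): sell min(10,0)=0. stock: 0 - 0 = 0. total_sold = 51
  Event 8 (sale 21): sell min(21,0)=0. stock: 0 - 0 = 0. total_sold = 51
  Event 9 (restock 23): 0 + 23 = 23
  Event 10 (sale 4): sell min(4,23)=4. stock: 23 - 4 = 19. total_sold = 55
  Event 11 (sale 1): sell min(1,19)=1. stock: 19 - 1 = 18. total_sold = 56
  Event 12 (restock 32): 18 + 32 = 50
  Event 13 (sale 18): sell min(18,50)=18. stock: 50 - 18 = 32. total_sold = 74
  Event 14 (return 1): 32 + 1 = 33
Final: stock = 33, total_sold = 74

Checking against threshold 12:
  After event 1: stock=25 > 12
  After event 2: stock=33 > 12
  After event 3: stock=18 > 12
  After event 4: stock=1 <= 12 -> ALERT
  After event 5: stock=0 <= 12 -> ALERT
  After event 6: stock=0 <= 12 -> ALERT
  After event 7: stock=0 <= 12 -> ALERT
  After event 8: stock=0 <= 12 -> ALERT
  After event 9: stock=23 > 12
  After event 10: stock=19 > 12
  After event 11: stock=18 > 12
  After event 12: stock=50 > 12
  After event 13: stock=32 > 12
  After event 14: stock=33 > 12
Alert events: [4, 5, 6, 7, 8]. Count = 5

Answer: 5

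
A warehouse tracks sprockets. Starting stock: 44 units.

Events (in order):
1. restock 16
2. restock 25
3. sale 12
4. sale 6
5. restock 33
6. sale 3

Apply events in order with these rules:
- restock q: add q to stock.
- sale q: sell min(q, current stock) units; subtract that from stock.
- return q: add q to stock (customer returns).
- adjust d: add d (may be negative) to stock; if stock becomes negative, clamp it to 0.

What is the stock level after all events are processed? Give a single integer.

Processing events:
Start: stock = 44
  Event 1 (restock 16): 44 + 16 = 60
  Event 2 (restock 25): 60 + 25 = 85
  Event 3 (sale 12): sell min(12,85)=12. stock: 85 - 12 = 73. total_sold = 12
  Event 4 (sale 6): sell min(6,73)=6. stock: 73 - 6 = 67. total_sold = 18
  Event 5 (restock 33): 67 + 33 = 100
  Event 6 (sale 3): sell min(3,100)=3. stock: 100 - 3 = 97. total_sold = 21
Final: stock = 97, total_sold = 21

Answer: 97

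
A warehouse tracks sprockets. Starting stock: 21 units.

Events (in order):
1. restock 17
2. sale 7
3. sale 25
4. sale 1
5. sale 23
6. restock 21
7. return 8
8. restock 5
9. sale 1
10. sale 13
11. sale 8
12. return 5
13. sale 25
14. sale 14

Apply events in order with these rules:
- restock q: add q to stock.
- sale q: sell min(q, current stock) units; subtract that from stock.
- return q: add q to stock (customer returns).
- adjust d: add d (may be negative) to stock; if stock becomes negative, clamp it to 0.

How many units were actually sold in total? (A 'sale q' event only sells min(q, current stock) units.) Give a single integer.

Processing events:
Start: stock = 21
  Event 1 (restock 17): 21 + 17 = 38
  Event 2 (sale 7): sell min(7,38)=7. stock: 38 - 7 = 31. total_sold = 7
  Event 3 (sale 25): sell min(25,31)=25. stock: 31 - 25 = 6. total_sold = 32
  Event 4 (sale 1): sell min(1,6)=1. stock: 6 - 1 = 5. total_sold = 33
  Event 5 (sale 23): sell min(23,5)=5. stock: 5 - 5 = 0. total_sold = 38
  Event 6 (restock 21): 0 + 21 = 21
  Event 7 (return 8): 21 + 8 = 29
  Event 8 (restock 5): 29 + 5 = 34
  Event 9 (sale 1): sell min(1,34)=1. stock: 34 - 1 = 33. total_sold = 39
  Event 10 (sale 13): sell min(13,33)=13. stock: 33 - 13 = 20. total_sold = 52
  Event 11 (sale 8): sell min(8,20)=8. stock: 20 - 8 = 12. total_sold = 60
  Event 12 (return 5): 12 + 5 = 17
  Event 13 (sale 25): sell min(25,17)=17. stock: 17 - 17 = 0. total_sold = 77
  Event 14 (sale 14): sell min(14,0)=0. stock: 0 - 0 = 0. total_sold = 77
Final: stock = 0, total_sold = 77

Answer: 77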